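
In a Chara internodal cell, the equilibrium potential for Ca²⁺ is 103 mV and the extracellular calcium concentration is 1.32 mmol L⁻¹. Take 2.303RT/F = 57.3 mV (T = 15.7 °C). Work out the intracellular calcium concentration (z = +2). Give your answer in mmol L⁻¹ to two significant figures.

0.00034 mmol L⁻¹

Nernst: E = (57.3/2) · log₁₀([out]/[in]), so log₁₀([out]/[in]) = 103.0 × 2 / 57.3 = 3.5951.
[out]/[in] = 10^(3.5951) = 3937.
[in] = 1.32 / 3937 = 0.0003353 mmol L⁻¹.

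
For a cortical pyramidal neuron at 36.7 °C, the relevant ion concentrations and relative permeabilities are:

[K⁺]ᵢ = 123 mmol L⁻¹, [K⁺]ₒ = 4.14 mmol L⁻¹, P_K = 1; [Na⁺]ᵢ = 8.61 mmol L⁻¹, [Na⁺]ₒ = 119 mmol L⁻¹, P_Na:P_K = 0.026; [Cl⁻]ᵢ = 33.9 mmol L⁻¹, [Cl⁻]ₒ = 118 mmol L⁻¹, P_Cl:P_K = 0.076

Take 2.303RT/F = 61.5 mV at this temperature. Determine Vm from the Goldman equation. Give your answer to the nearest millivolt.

-69 mV

Vm = 61.5 · log₁₀[(Σ P·[cation]ₒ + Σ P·[anion]ᵢ) / (Σ P·[cation]ᵢ + Σ P·[anion]ₒ)]
Numerator = 1×4.14 + 0.026×119 + 0.076×33.9 = 9.81
Denominator = 1×123 + 0.026×8.61 + 0.076×118 = 132.2
Vm = 61.5 · log₁₀(0.074213) = 61.5 × (-1.1295) = -69.47 mV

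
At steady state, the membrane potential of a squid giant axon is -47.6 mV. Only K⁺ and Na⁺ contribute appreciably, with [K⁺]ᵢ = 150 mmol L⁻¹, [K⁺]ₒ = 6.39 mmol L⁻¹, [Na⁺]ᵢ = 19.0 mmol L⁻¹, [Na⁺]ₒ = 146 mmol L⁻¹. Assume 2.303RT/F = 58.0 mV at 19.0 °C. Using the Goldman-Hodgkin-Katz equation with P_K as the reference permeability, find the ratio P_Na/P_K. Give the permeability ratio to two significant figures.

Let α = P_Na/P_K. GHK: Vm = 58.0·log₁₀[(Kₒ + α·Naₒ)/(Kᵢ + α·Naᵢ)].
10^(Vm/58.0) = 10^(-47.6/58.0) = 0.15112
So 0.15112·(Kᵢ + α·Naᵢ) = Kₒ + α·Naₒ → α = (0.15112·150.0 − 6.39) / (146.0 − 0.15112·19.0)
α = (22.67 − 6.39) / (146.0 − 2.871) = 16.28/143.1 = 0.1137

0.11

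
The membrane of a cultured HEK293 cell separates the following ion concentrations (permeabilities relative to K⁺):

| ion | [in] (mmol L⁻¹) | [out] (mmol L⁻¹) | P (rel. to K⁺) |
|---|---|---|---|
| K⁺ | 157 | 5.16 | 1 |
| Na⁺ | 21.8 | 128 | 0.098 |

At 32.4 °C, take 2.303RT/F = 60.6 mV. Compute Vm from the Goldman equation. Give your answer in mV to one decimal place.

-57.8 mV

Vm = 60.6 · log₁₀[(Σ P·[cation]ₒ + Σ P·[anion]ᵢ) / (Σ P·[cation]ᵢ + Σ P·[anion]ₒ)]
Numerator = 1×5.16 + 0.098×128 = 17.7
Denominator = 1×157 + 0.098×21.8 = 159.1
Vm = 60.6 · log₁₀(0.11125) = 60.6 × (-0.9537) = -57.79 mV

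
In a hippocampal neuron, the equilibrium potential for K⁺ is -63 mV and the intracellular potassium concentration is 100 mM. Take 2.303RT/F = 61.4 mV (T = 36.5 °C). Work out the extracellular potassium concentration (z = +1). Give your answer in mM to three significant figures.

9.42 mM

Nernst: E = (61.4/1) · log₁₀([out]/[in]), so log₁₀([out]/[in]) = -63.0 × 1 / 61.4 = -1.0261.
[out]/[in] = 10^(-1.0261) = 0.09418.
[out] = 0.09418 × 100 = 9.418 mM.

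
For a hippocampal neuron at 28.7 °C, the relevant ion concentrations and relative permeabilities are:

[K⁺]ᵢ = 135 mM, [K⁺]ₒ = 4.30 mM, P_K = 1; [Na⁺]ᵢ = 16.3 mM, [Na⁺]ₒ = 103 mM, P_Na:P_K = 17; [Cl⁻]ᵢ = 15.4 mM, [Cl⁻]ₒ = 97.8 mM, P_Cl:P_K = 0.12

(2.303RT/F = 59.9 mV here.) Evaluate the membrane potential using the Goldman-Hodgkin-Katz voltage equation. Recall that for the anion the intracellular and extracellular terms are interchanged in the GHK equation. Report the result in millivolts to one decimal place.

Vm = 59.9 · log₁₀[(Σ P·[cation]ₒ + Σ P·[anion]ᵢ) / (Σ P·[cation]ᵢ + Σ P·[anion]ₒ)]
Numerator = 1×4.30 + 17×103 + 0.12×15.4 = 1757
Denominator = 1×135 + 17×16.3 + 0.12×97.8 = 423.8
Vm = 59.9 · log₁₀(4.1458) = 59.9 × (0.6176) = 36.99 mV

37.0 mV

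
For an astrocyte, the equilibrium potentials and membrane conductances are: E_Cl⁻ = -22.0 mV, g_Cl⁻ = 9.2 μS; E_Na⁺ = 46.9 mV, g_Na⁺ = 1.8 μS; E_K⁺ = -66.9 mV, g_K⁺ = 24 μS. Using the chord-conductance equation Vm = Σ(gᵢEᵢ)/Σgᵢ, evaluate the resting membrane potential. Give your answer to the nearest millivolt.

Σ gᵢEᵢ = 9.2·(-22.0) + 1.8·(46.9) + 24·(-66.9) = -1723.58
Σ gᵢ = 9.2 + 1.8 + 24 = 35
Vm = -1723.58 / 35 = -49.25 mV

-49 mV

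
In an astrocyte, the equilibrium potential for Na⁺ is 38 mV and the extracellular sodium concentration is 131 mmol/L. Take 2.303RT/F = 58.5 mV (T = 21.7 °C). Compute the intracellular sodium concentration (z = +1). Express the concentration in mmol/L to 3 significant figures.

Nernst: E = (58.5/1) · log₁₀([out]/[in]), so log₁₀([out]/[in]) = 38.0 × 1 / 58.5 = 0.6496.
[out]/[in] = 10^(0.6496) = 4.462.
[in] = 131 / 4.462 = 29.36 mmol/L.

29.4 mmol/L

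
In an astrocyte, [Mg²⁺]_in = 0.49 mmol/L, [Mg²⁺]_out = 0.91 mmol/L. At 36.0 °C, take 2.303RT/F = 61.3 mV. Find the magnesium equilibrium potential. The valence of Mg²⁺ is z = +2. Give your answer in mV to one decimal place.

8.2 mV

E = (61.3/z) · log₁₀([Mg²⁺]_out/[Mg²⁺]_in) with z = +2.
= (61.3/2) · log₁₀(0.91/0.49) = 30.65 · log₁₀(1.857)
= 30.65 · (0.2688) = 8.24 mV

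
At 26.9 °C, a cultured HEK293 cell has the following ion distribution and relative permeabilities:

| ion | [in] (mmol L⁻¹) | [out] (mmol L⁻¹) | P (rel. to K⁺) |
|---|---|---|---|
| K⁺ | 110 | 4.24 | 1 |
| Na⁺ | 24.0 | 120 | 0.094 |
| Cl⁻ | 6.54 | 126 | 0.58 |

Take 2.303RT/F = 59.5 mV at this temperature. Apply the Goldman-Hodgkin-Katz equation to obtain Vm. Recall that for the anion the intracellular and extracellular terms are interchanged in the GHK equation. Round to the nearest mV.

Vm = 59.5 · log₁₀[(Σ P·[cation]ₒ + Σ P·[anion]ᵢ) / (Σ P·[cation]ᵢ + Σ P·[anion]ₒ)]
Numerator = 1×4.24 + 0.094×120 + 0.58×6.54 = 19.31
Denominator = 1×110 + 0.094×24.0 + 0.58×126 = 185.3
Vm = 59.5 · log₁₀(0.10421) = 59.5 × (-0.9821) = -58.44 mV

-58 mV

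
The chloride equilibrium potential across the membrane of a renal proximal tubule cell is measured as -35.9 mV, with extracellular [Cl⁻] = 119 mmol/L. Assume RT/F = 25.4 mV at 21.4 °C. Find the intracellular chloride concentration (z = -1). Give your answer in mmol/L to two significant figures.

Nernst: E = (25.4/-1) · ln([out]/[in]), so ln([out]/[in]) = -35.9 × -1 / 25.4 = 1.4134.
[out]/[in] = e^(1.4134) = 4.11.
[in] = 119 / 4.11 = 28.95 mmol/L.

29 mmol/L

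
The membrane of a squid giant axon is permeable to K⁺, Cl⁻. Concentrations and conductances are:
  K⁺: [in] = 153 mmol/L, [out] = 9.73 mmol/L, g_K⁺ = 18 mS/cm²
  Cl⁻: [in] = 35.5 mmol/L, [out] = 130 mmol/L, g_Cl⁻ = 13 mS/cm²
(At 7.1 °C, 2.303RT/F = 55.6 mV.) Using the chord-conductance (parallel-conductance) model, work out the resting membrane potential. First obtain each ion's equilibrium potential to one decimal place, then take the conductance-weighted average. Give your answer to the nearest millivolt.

-52 mV

E_K⁺ = (55.6/1)·log₁₀(9.73/153) = -66.5 mV
E_Cl⁻ = (55.6/-1)·log₁₀(130/35.5) = -31.3 mV
Vm = (Σ gᵢEᵢ)/(Σ gᵢ) = (18·-66.5 + 13·-31.3) / (18 + 13)
= -1603.90 / 31 = -51.74 mV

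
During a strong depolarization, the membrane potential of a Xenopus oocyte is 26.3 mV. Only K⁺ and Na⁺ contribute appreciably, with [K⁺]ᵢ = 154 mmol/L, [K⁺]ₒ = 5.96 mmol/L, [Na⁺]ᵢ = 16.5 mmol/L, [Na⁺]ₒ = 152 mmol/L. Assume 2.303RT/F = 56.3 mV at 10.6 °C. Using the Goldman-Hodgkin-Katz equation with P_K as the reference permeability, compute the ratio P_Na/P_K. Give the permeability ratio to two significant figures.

Let α = P_Na/P_K. GHK: Vm = 56.3·log₁₀[(Kₒ + α·Naₒ)/(Kᵢ + α·Naᵢ)].
10^(Vm/56.3) = 10^(26.3/56.3) = 2.9318
So 2.9318·(Kᵢ + α·Naᵢ) = Kₒ + α·Naₒ → α = (2.9318·154.0 − 5.96) / (152.0 − 2.9318·16.5)
α = (451.5 − 5.96) / (152.0 − 48.38) = 445.5/103.6 = 4.3

4.3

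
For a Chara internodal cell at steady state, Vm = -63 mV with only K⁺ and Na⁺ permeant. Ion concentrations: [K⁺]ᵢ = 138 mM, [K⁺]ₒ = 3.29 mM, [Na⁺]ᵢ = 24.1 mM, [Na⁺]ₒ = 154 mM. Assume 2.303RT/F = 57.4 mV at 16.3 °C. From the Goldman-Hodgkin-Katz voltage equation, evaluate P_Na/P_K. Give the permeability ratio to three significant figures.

0.0509

Let α = P_Na/P_K. GHK: Vm = 57.4·log₁₀[(Kₒ + α·Naₒ)/(Kᵢ + α·Naᵢ)].
10^(Vm/57.4) = 10^(-63.0/57.4) = 0.07988
So 0.07988·(Kᵢ + α·Naᵢ) = Kₒ + α·Naₒ → α = (0.07988·138.0 − 3.29) / (154.0 − 0.07988·24.1)
α = (11.02 − 3.29) / (154.0 − 1.925) = 7.733/152.1 = 0.05085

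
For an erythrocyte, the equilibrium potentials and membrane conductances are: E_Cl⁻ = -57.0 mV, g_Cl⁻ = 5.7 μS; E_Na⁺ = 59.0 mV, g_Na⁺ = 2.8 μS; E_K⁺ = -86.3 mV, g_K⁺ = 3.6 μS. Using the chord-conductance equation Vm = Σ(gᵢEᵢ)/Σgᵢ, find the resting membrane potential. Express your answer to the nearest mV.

-39 mV

Σ gᵢEᵢ = 5.7·(-57.0) + 2.8·(59.0) + 3.6·(-86.3) = -470.38
Σ gᵢ = 5.7 + 2.8 + 3.6 = 12.1
Vm = -470.38 / 12.1 = -38.87 mV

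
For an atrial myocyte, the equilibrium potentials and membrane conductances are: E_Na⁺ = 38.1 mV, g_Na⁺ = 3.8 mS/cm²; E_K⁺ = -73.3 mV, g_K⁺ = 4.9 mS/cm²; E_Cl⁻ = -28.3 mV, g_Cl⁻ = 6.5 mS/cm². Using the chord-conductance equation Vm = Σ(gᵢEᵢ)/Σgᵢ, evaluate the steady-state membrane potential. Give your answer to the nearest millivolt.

Σ gᵢEᵢ = 3.8·(38.1) + 4.9·(-73.3) + 6.5·(-28.3) = -398.34
Σ gᵢ = 3.8 + 4.9 + 6.5 = 15.2
Vm = -398.34 / 15.2 = -26.21 mV

-26 mV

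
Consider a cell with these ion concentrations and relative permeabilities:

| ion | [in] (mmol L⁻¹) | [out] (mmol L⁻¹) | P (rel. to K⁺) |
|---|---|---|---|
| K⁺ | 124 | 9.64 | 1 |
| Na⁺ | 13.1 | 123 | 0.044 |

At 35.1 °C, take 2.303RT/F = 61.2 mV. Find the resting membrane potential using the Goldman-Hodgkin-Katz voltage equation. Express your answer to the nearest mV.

Vm = 61.2 · log₁₀[(Σ P·[cation]ₒ + Σ P·[anion]ᵢ) / (Σ P·[cation]ᵢ + Σ P·[anion]ₒ)]
Numerator = 1×9.64 + 0.044×123 = 15.05
Denominator = 1×124 + 0.044×13.1 = 124.6
Vm = 61.2 · log₁₀(0.12083) = 61.2 × (-0.9178) = -56.17 mV

-56 mV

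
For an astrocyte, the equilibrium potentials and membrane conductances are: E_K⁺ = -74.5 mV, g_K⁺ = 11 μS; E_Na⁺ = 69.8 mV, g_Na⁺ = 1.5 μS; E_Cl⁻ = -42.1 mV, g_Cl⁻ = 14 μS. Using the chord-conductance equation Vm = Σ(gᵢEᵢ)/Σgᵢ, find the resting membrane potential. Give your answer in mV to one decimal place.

Σ gᵢEᵢ = 11·(-74.5) + 1.5·(69.8) + 14·(-42.1) = -1304.20
Σ gᵢ = 11 + 1.5 + 14 = 26.5
Vm = -1304.20 / 26.5 = -49.22 mV

-49.2 mV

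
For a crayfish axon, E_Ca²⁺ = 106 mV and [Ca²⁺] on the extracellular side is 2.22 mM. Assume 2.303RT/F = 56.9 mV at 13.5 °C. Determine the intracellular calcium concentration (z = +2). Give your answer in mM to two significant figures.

0.00042 mM

Nernst: E = (56.9/2) · log₁₀([out]/[in]), so log₁₀([out]/[in]) = 106.0 × 2 / 56.9 = 3.7258.
[out]/[in] = 10^(3.7258) = 5319.
[in] = 2.22 / 5319 = 0.0004174 mM.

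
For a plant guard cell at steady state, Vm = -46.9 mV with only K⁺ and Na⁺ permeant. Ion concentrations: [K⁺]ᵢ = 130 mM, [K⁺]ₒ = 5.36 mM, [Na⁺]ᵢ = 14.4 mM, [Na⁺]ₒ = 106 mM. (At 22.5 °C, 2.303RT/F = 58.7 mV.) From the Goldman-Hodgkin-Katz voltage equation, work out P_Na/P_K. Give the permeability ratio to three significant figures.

0.147

Let α = P_Na/P_K. GHK: Vm = 58.7·log₁₀[(Kₒ + α·Naₒ)/(Kᵢ + α·Naᵢ)].
10^(Vm/58.7) = 10^(-46.9/58.7) = 0.15886
So 0.15886·(Kᵢ + α·Naᵢ) = Kₒ + α·Naₒ → α = (0.15886·130.0 − 5.36) / (106.0 − 0.15886·14.4)
α = (20.65 − 5.36) / (106.0 − 2.288) = 15.29/103.7 = 0.1474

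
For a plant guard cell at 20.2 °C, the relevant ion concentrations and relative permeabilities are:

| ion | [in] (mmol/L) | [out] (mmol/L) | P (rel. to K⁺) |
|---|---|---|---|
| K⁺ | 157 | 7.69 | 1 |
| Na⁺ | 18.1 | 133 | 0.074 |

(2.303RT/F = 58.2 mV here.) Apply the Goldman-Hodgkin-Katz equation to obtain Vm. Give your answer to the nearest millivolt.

Vm = 58.2 · log₁₀[(Σ P·[cation]ₒ + Σ P·[anion]ᵢ) / (Σ P·[cation]ᵢ + Σ P·[anion]ₒ)]
Numerator = 1×7.69 + 0.074×133 = 17.53
Denominator = 1×157 + 0.074×18.1 = 158.3
Vm = 58.2 · log₁₀(0.11072) = 58.2 × (-0.9558) = -55.63 mV

-56 mV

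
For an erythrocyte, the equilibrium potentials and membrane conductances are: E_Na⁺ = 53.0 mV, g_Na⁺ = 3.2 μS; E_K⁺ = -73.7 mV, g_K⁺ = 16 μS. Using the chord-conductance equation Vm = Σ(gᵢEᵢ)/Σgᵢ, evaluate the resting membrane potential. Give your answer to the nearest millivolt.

-53 mV

Σ gᵢEᵢ = 3.2·(53.0) + 16·(-73.7) = -1009.60
Σ gᵢ = 3.2 + 16 = 19.2
Vm = -1009.60 / 19.2 = -52.58 mV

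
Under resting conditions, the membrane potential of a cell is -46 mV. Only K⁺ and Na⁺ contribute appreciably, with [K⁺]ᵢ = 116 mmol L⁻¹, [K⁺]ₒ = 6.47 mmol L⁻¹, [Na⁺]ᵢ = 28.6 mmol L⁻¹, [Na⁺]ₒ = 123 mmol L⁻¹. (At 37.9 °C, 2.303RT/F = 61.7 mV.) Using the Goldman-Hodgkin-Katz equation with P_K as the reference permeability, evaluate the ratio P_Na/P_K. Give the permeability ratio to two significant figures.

0.12

Let α = P_Na/P_K. GHK: Vm = 61.7·log₁₀[(Kₒ + α·Naₒ)/(Kᵢ + α·Naᵢ)].
10^(Vm/61.7) = 10^(-46.0/61.7) = 0.17966
So 0.17966·(Kᵢ + α·Naᵢ) = Kₒ + α·Naₒ → α = (0.17966·116.0 − 6.47) / (123.0 − 0.17966·28.6)
α = (20.84 − 6.47) / (123.0 − 5.138) = 14.37/117.9 = 0.1219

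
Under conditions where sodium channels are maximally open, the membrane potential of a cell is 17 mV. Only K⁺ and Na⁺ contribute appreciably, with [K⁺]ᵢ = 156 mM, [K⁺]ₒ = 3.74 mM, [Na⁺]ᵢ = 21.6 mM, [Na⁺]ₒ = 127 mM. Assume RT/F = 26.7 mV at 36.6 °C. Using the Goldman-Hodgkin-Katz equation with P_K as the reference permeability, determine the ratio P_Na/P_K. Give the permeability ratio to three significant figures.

3.38

Let α = P_Na/P_K. GHK: Vm = 26.7·ln[(Kₒ + α·Naₒ)/(Kᵢ + α·Naᵢ)].
e^(Vm/26.7) = e^(17.0/26.7) = 1.8902
So 1.8902·(Kᵢ + α·Naᵢ) = Kₒ + α·Naₒ → α = (1.8902·156.0 − 3.74) / (127.0 − 1.8902·21.6)
α = (294.9 − 3.74) / (127.0 − 40.83) = 291.1/86.17 = 3.379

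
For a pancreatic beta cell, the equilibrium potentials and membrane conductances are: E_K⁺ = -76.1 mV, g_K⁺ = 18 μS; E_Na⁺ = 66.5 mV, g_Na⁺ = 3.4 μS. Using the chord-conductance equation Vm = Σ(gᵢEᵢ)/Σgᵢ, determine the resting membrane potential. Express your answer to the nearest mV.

Σ gᵢEᵢ = 18·(-76.1) + 3.4·(66.5) = -1143.70
Σ gᵢ = 18 + 3.4 = 21.4
Vm = -1143.70 / 21.4 = -53.44 mV

-53 mV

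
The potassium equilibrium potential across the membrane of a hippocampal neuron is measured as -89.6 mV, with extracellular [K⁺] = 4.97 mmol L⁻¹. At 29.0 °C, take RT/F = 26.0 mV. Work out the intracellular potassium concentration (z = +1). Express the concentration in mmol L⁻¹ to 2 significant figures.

160 mmol L⁻¹

Nernst: E = (26.0/1) · ln([out]/[in]), so ln([out]/[in]) = -89.6 × 1 / 26.0 = -3.4462.
[out]/[in] = e^(-3.4462) = 0.03187.
[in] = 4.97 / 0.03187 = 156 mmol L⁻¹.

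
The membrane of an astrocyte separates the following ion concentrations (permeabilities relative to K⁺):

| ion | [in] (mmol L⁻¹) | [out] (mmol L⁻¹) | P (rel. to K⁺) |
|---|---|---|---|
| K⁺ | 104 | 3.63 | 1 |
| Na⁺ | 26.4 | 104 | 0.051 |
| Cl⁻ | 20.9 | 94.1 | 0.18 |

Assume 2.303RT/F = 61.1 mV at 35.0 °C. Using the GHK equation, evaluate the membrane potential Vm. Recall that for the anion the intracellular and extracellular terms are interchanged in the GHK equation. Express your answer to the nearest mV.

Vm = 61.1 · log₁₀[(Σ P·[cation]ₒ + Σ P·[anion]ᵢ) / (Σ P·[cation]ᵢ + Σ P·[anion]ₒ)]
Numerator = 1×3.63 + 0.051×104 + 0.18×20.9 = 12.7
Denominator = 1×104 + 0.051×26.4 + 0.18×94.1 = 122.3
Vm = 61.1 · log₁₀(0.10382) = 61.1 × (-0.9837) = -60.10 mV

-60 mV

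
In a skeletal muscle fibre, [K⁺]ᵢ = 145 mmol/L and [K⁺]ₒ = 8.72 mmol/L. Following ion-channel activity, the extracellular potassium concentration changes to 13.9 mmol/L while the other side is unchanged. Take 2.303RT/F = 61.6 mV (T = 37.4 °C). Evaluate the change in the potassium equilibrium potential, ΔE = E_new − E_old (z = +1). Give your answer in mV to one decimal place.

E_old = (61.6/1)·log₁₀(8.72/145) = -75.20 mV
E_new = (61.6/1)·log₁₀(13.9/145) = -62.73 mV
ΔE = -62.73 − (-75.20) = 12.47 mV

12.5 mV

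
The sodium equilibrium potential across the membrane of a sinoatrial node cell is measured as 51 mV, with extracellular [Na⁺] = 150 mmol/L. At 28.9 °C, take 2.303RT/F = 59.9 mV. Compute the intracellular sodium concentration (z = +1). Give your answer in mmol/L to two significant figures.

21 mmol/L

Nernst: E = (59.9/1) · log₁₀([out]/[in]), so log₁₀([out]/[in]) = 51.0 × 1 / 59.9 = 0.8514.
[out]/[in] = 10^(0.8514) = 7.103.
[in] = 150 / 7.103 = 21.12 mmol/L.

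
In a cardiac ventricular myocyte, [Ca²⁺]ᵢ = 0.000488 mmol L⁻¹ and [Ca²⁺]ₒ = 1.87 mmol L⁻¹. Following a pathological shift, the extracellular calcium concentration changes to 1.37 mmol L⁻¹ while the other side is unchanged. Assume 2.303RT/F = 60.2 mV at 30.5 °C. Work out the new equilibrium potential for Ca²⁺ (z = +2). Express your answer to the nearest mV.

After the shift: [Ca²⁺]_out = 1.37, [Ca²⁺]_in = 0.000488 mmol L⁻¹.
E_new = (60.2/2)·log₁₀(1.37/0.000488) = 30.10 · (3.4483) = 103.79 mV

104 mV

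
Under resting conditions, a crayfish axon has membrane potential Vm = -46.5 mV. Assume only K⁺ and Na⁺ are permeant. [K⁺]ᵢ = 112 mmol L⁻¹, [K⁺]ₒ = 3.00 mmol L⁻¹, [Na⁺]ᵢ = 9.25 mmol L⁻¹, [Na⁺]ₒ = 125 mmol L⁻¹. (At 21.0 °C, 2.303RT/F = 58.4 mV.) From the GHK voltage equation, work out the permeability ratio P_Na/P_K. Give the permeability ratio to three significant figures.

0.121

Let α = P_Na/P_K. GHK: Vm = 58.4·log₁₀[(Kₒ + α·Naₒ)/(Kᵢ + α·Naᵢ)].
10^(Vm/58.4) = 10^(-46.5/58.4) = 0.15987
So 0.15987·(Kᵢ + α·Naᵢ) = Kₒ + α·Naₒ → α = (0.15987·112.0 − 3.0) / (125.0 − 0.15987·9.25)
α = (17.91 − 3.0) / (125.0 − 1.479) = 14.91/123.5 = 0.1207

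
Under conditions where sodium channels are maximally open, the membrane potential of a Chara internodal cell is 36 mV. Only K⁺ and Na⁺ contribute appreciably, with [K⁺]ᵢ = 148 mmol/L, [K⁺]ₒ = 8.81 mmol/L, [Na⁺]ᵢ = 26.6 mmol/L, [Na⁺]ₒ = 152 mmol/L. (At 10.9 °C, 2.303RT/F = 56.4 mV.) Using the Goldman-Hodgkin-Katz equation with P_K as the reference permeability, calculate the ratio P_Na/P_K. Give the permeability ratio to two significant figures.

17

Let α = P_Na/P_K. GHK: Vm = 56.4·log₁₀[(Kₒ + α·Naₒ)/(Kᵢ + α·Naᵢ)].
10^(Vm/56.4) = 10^(36.0/56.4) = 4.3481
So 4.3481·(Kᵢ + α·Naᵢ) = Kₒ + α·Naₒ → α = (4.3481·148.0 − 8.81) / (152.0 − 4.3481·26.6)
α = (643.5 − 8.81) / (152.0 − 115.7) = 634.7/36.34 = 17.47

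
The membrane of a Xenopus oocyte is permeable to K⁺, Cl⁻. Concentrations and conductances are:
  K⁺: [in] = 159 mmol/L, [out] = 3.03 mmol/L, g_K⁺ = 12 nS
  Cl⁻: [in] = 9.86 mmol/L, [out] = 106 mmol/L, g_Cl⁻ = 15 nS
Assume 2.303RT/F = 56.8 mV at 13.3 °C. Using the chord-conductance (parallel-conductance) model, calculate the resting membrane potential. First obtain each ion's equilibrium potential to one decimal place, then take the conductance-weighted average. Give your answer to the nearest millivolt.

E_K⁺ = (56.8/1)·log₁₀(3.03/159) = -97.7 mV
E_Cl⁻ = (56.8/-1)·log₁₀(106/9.86) = -58.6 mV
Vm = (Σ gᵢEᵢ)/(Σ gᵢ) = (12·-97.7 + 15·-58.6) / (12 + 15)
= -2051.40 / 27 = -75.98 mV

-76 mV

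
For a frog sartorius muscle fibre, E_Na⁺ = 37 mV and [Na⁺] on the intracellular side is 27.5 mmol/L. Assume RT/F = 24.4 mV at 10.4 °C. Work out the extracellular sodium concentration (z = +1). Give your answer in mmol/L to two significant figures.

Nernst: E = (24.4/1) · ln([out]/[in]), so ln([out]/[in]) = 37.0 × 1 / 24.4 = 1.5164.
[out]/[in] = e^(1.5164) = 4.556.
[out] = 4.556 × 27.5 = 125.3 mmol/L.

130 mmol/L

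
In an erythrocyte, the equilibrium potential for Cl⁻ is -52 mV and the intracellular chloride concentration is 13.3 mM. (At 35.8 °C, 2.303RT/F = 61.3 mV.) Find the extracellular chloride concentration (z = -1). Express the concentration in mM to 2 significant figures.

94 mM

Nernst: E = (61.3/-1) · log₁₀([out]/[in]), so log₁₀([out]/[in]) = -52.0 × -1 / 61.3 = 0.8483.
[out]/[in] = 10^(0.8483) = 7.052.
[out] = 7.052 × 13.3 = 93.79 mM.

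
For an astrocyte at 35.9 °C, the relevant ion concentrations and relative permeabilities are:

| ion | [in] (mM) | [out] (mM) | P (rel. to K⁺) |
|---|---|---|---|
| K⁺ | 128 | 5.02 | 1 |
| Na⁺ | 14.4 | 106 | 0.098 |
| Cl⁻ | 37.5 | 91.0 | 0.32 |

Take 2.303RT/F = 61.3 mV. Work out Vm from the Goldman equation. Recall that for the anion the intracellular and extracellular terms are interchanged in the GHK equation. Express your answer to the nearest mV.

Vm = 61.3 · log₁₀[(Σ P·[cation]ₒ + Σ P·[anion]ᵢ) / (Σ P·[cation]ᵢ + Σ P·[anion]ₒ)]
Numerator = 1×5.02 + 0.098×106 + 0.32×37.5 = 27.41
Denominator = 1×128 + 0.098×14.4 + 0.32×91.0 = 158.5
Vm = 61.3 · log₁₀(0.17289) = 61.3 × (-0.7622) = -46.73 mV

-47 mV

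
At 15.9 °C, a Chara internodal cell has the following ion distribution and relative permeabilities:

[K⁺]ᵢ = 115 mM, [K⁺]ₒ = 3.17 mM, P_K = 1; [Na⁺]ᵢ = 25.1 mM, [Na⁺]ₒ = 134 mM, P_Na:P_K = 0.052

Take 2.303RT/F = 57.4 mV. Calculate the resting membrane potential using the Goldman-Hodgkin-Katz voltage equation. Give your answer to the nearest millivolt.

-61 mV

Vm = 57.4 · log₁₀[(Σ P·[cation]ₒ + Σ P·[anion]ᵢ) / (Σ P·[cation]ᵢ + Σ P·[anion]ₒ)]
Numerator = 1×3.17 + 0.052×134 = 10.14
Denominator = 1×115 + 0.052×25.1 = 116.3
Vm = 57.4 · log₁₀(0.087167) = 57.4 × (-1.0596) = -60.82 mV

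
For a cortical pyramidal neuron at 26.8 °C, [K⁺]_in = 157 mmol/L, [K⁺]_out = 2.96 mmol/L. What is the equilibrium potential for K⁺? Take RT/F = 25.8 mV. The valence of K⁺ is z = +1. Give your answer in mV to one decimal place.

E = (25.8/z) · ln([K⁺]_out/[K⁺]_in) with z = +1.
= (25.8/1) · ln(2.96/157) = 25.80 · ln(0.01885)
= 25.80 · (-3.9711) = -102.45 mV

-102.5 mV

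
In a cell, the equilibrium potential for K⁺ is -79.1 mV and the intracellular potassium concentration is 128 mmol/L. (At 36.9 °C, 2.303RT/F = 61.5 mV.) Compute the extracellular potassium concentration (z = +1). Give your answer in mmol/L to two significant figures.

Nernst: E = (61.5/1) · log₁₀([out]/[in]), so log₁₀([out]/[in]) = -79.1 × 1 / 61.5 = -1.2862.
[out]/[in] = 10^(-1.2862) = 0.05174.
[out] = 0.05174 × 128 = 6.623 mmol/L.

6.6 mmol/L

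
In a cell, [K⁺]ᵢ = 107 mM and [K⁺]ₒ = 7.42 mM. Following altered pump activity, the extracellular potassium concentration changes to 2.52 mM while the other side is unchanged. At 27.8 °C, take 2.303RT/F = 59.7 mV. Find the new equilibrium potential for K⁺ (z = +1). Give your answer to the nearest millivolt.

-97 mV

After the shift: [K⁺]_out = 2.52, [K⁺]_in = 107 mM.
E_new = (59.7/1)·log₁₀(2.52/107) = 59.70 · (-1.6280) = -97.19 mV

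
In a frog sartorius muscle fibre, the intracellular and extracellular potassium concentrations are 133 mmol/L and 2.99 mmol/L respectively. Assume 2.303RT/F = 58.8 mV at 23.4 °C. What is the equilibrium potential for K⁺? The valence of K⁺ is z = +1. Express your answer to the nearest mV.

-97 mV

E = (58.8/z) · log₁₀([K⁺]_out/[K⁺]_in) with z = +1.
= (58.8/1) · log₁₀(2.99/133) = 58.80 · log₁₀(0.02248)
= 58.80 · (-1.6482) = -96.91 mV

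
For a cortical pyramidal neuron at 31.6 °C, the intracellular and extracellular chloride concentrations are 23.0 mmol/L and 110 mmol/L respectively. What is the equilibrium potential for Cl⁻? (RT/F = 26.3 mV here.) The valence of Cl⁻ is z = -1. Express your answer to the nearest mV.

-41 mV

E = (26.3/z) · ln([Cl⁻]_out/[Cl⁻]_in) with z = -1.
For an anion, dividing by z = -1 reverses the sign.
= (26.3/-1) · ln(110/23.0) = -26.30 · ln(4.783)
= -26.30 · (1.5650) = -41.16 mV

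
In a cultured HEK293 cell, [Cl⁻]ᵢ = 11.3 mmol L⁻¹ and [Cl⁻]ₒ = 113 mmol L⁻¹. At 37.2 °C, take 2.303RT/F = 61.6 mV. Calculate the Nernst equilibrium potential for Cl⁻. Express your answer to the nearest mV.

-62 mV

E = (61.6/z) · log₁₀([Cl⁻]_out/[Cl⁻]_in) with z = -1.
For an anion, dividing by z = -1 reverses the sign.
= (61.6/-1) · log₁₀(113/11.3) = -61.60 · log₁₀(10)
= -61.60 · (1.0000) = -61.60 mV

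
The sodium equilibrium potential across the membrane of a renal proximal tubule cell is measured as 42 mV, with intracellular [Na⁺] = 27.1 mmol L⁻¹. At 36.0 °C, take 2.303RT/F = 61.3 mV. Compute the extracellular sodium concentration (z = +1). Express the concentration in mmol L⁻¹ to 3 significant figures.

Nernst: E = (61.3/1) · log₁₀([out]/[in]), so log₁₀([out]/[in]) = 42.0 × 1 / 61.3 = 0.6852.
[out]/[in] = 10^(0.6852) = 4.843.
[out] = 4.843 × 27.1 = 131.3 mmol L⁻¹.

131 mmol L⁻¹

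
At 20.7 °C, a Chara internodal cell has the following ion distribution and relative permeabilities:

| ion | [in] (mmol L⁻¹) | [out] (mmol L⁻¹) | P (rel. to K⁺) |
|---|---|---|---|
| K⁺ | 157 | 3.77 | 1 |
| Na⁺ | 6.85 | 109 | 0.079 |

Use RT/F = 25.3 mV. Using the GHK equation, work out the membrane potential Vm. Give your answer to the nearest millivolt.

-64 mV

Vm = 25.3 · ln[(Σ P·[cation]ₒ + Σ P·[anion]ᵢ) / (Σ P·[cation]ᵢ + Σ P·[anion]ₒ)]
Numerator = 1×3.77 + 0.079×109 = 12.38
Denominator = 1×157 + 0.079×6.85 = 157.5
Vm = 25.3 · ln(0.078589) = 25.3 × (-2.5435) = -64.35 mV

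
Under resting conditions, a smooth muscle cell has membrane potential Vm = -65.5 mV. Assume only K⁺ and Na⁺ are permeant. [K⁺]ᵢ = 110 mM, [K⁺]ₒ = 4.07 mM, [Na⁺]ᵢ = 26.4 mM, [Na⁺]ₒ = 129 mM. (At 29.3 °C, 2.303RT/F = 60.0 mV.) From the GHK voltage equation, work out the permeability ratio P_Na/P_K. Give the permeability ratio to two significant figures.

0.038

Let α = P_Na/P_K. GHK: Vm = 60.0·log₁₀[(Kₒ + α·Naₒ)/(Kᵢ + α·Naᵢ)].
10^(Vm/60.0) = 10^(-65.5/60.0) = 0.080972
So 0.080972·(Kᵢ + α·Naᵢ) = Kₒ + α·Naₒ → α = (0.080972·110.0 − 4.07) / (129.0 − 0.080972·26.4)
α = (8.907 − 4.07) / (129.0 − 2.138) = 4.837/126.9 = 0.03813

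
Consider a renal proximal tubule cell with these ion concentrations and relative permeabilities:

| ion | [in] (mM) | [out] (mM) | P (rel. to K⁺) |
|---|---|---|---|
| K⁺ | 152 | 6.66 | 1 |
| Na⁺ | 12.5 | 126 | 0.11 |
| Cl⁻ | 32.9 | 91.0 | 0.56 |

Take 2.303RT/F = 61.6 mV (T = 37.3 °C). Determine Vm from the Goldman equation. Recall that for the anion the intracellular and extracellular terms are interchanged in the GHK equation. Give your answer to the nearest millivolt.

Vm = 61.6 · log₁₀[(Σ P·[cation]ₒ + Σ P·[anion]ᵢ) / (Σ P·[cation]ᵢ + Σ P·[anion]ₒ)]
Numerator = 1×6.66 + 0.11×126 + 0.56×32.9 = 38.94
Denominator = 1×152 + 0.11×12.5 + 0.56×91.0 = 204.3
Vm = 61.6 · log₁₀(0.19059) = 61.6 × (-0.7199) = -44.35 mV

-44 mV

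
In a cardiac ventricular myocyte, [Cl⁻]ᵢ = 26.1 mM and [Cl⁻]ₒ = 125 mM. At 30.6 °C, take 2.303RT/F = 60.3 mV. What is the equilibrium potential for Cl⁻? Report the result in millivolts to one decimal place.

E = (60.3/z) · log₁₀([Cl⁻]_out/[Cl⁻]_in) with z = -1.
For an anion, dividing by z = -1 reverses the sign.
= (60.3/-1) · log₁₀(125/26.1) = -60.30 · log₁₀(4.789)
= -60.30 · (0.6803) = -41.02 mV

-41.0 mV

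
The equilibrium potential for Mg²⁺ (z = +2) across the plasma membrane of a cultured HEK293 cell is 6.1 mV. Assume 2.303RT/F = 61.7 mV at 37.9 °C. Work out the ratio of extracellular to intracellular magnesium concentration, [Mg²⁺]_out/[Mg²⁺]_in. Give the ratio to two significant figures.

1.6

log₁₀([out]/[in]) = E·z/(61.7) = 6.1 × 2 / 61.7 = 0.1977
[out]/[in] = 10^(0.1977) = 1.577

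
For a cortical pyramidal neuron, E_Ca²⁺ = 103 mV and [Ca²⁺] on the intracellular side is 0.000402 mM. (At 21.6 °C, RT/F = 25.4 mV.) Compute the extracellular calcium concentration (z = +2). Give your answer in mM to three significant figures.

1.34 mM

Nernst: E = (25.4/2) · ln([out]/[in]), so ln([out]/[in]) = 103.0 × 2 / 25.4 = 8.1102.
[out]/[in] = e^(8.1102) = 3328.
[out] = 3328 × 0.000402 = 1.338 mM.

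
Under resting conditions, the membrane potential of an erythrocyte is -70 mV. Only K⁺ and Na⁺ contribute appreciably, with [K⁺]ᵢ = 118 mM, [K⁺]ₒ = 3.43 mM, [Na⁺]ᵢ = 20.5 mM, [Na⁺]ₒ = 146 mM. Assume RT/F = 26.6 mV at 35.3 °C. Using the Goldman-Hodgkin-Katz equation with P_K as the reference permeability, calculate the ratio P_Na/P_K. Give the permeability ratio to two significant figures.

0.035

Let α = P_Na/P_K. GHK: Vm = 26.6·ln[(Kₒ + α·Naₒ)/(Kᵢ + α·Naᵢ)].
e^(Vm/26.6) = e^(-70.0/26.6) = 0.071965
So 0.071965·(Kᵢ + α·Naᵢ) = Kₒ + α·Naₒ → α = (0.071965·118.0 − 3.43) / (146.0 − 0.071965·20.5)
α = (8.492 − 3.43) / (146.0 − 1.475) = 5.062/144.5 = 0.03502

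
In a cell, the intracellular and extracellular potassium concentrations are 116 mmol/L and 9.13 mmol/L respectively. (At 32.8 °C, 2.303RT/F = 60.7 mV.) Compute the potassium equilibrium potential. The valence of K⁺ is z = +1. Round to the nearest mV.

E = (60.7/z) · log₁₀([K⁺]_out/[K⁺]_in) with z = +1.
= (60.7/1) · log₁₀(9.13/116) = 60.70 · log₁₀(0.07871)
= 60.70 · (-1.1040) = -67.01 mV

-67 mV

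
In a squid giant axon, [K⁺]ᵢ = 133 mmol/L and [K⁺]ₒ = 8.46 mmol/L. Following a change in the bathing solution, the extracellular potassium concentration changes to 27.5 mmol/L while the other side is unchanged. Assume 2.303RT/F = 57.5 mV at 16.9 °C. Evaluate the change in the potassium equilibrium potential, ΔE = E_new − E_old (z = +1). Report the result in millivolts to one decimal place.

29.4 mV

E_old = (57.5/1)·log₁₀(8.46/133) = -68.80 mV
E_new = (57.5/1)·log₁₀(27.5/133) = -39.36 mV
ΔE = -39.36 − (-68.80) = 29.44 mV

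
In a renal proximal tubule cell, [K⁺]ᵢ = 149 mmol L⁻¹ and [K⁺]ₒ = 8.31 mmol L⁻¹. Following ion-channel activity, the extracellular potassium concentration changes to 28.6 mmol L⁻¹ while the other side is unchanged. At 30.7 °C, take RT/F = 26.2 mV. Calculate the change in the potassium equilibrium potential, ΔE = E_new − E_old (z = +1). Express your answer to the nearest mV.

E_old = (26.2/1)·ln(8.31/149) = -75.63 mV
E_new = (26.2/1)·ln(28.6/149) = -43.24 mV
ΔE = -43.24 − (-75.63) = 32.38 mV

32 mV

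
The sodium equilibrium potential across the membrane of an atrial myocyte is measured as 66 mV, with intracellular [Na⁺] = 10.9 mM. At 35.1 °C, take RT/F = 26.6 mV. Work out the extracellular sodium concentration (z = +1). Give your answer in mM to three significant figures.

130 mM

Nernst: E = (26.6/1) · ln([out]/[in]), so ln([out]/[in]) = 66.0 × 1 / 26.6 = 2.4812.
[out]/[in] = e^(2.4812) = 11.96.
[out] = 11.96 × 10.9 = 130.3 mM.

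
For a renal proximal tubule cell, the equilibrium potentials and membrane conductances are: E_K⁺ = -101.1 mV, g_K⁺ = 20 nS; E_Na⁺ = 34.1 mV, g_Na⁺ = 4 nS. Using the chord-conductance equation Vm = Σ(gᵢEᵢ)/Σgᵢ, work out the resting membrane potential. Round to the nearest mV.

-79 mV

Σ gᵢEᵢ = 20·(-101.1) + 4·(34.1) = -1885.60
Σ gᵢ = 20 + 4 = 24
Vm = -1885.60 / 24 = -78.57 mV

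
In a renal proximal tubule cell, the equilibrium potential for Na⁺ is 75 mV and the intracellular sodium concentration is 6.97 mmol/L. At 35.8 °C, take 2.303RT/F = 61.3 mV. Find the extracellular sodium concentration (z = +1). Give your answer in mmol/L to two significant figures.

120 mmol/L

Nernst: E = (61.3/1) · log₁₀([out]/[in]), so log₁₀([out]/[in]) = 75.0 × 1 / 61.3 = 1.2235.
[out]/[in] = 10^(1.2235) = 16.73.
[out] = 16.73 × 6.97 = 116.6 mmol/L.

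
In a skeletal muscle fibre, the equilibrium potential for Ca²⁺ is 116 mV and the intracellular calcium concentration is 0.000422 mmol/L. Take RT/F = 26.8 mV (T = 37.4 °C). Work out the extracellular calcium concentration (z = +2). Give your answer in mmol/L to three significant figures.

Nernst: E = (26.8/2) · ln([out]/[in]), so ln([out]/[in]) = 116.0 × 2 / 26.8 = 8.6567.
[out]/[in] = e^(8.6567) = 5749.
[out] = 5749 × 0.000422 = 2.426 mmol/L.

2.43 mmol/L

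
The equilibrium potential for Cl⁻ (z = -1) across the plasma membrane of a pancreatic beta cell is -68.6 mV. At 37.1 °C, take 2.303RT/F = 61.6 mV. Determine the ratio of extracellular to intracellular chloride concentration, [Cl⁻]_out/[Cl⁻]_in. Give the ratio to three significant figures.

13.0

log₁₀([out]/[in]) = E·z/(61.6) = -68.6 × -1 / 61.6 = 1.1136
[out]/[in] = 10^(1.1136) = 12.99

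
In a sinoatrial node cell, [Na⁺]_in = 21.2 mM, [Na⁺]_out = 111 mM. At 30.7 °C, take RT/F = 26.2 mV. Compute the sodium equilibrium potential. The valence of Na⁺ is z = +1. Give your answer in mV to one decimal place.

E = (26.2/z) · ln([Na⁺]_out/[Na⁺]_in) with z = +1.
= (26.2/1) · ln(111/21.2) = 26.20 · ln(5.236)
= 26.20 · (1.6555) = 43.37 mV

43.4 mV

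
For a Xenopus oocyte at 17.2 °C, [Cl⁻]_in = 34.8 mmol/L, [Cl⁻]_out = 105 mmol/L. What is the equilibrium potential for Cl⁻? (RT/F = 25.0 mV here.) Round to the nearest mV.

E = (25.0/z) · ln([Cl⁻]_out/[Cl⁻]_in) with z = -1.
For an anion, dividing by z = -1 reverses the sign.
= (25.0/-1) · ln(105/34.8) = -25.00 · ln(3.017)
= -25.00 · (1.1043) = -27.61 mV

-28 mV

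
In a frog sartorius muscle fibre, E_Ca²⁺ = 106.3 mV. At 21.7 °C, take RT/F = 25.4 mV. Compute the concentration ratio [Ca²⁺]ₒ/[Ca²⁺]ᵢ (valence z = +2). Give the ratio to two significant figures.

4300

ln([out]/[in]) = E·z/(25.4) = 106.3 × 2 / 25.4 = 8.3701
[out]/[in] = e^(8.3701) = 4316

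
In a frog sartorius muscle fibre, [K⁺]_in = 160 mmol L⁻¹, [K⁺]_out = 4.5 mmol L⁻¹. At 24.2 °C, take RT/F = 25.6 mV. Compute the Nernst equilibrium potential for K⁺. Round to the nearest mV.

E = (25.6/z) · ln([K⁺]_out/[K⁺]_in) with z = +1.
= (25.6/1) · ln(4.5/160) = 25.60 · ln(0.02813)
= 25.60 · (-3.5711) = -91.42 mV

-91 mV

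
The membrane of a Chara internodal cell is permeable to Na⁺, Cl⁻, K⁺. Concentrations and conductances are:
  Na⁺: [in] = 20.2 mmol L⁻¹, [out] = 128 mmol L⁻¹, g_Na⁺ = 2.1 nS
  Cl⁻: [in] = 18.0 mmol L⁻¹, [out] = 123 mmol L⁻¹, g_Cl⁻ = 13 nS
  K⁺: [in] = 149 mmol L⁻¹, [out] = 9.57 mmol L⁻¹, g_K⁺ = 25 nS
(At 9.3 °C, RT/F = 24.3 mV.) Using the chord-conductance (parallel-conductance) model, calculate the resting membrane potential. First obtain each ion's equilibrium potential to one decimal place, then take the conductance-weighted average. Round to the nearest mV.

-54 mV

E_Na⁺ = (24.3/1)·ln(128/20.2) = 44.9 mV
E_Cl⁻ = (24.3/-1)·ln(123/18.0) = -46.7 mV
E_K⁺ = (24.3/1)·ln(9.57/149) = -66.7 mV
Vm = (Σ gᵢEᵢ)/(Σ gᵢ) = (2.1·44.9 + 13·-46.7 + 25·-66.7) / (2.1 + 13 + 25)
= -2180.31 / 40.1 = -54.37 mV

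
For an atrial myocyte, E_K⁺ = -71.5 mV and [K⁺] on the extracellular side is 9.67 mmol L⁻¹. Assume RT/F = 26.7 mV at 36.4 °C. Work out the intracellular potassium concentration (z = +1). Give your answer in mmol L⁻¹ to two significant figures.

Nernst: E = (26.7/1) · ln([out]/[in]), so ln([out]/[in]) = -71.5 × 1 / 26.7 = -2.6779.
[out]/[in] = e^(-2.6779) = 0.06871.
[in] = 9.67 / 0.06871 = 140.7 mmol L⁻¹.

140 mmol L⁻¹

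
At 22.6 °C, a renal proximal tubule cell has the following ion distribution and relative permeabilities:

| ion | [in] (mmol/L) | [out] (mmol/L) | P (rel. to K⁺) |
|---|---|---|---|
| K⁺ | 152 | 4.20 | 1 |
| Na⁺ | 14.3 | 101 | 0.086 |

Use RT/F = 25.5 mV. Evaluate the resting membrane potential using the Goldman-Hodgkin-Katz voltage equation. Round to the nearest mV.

Vm = 25.5 · ln[(Σ P·[cation]ₒ + Σ P·[anion]ᵢ) / (Σ P·[cation]ᵢ + Σ P·[anion]ₒ)]
Numerator = 1×4.20 + 0.086×101 = 12.89
Denominator = 1×152 + 0.086×14.3 = 153.2
Vm = 25.5 · ln(0.084096) = 25.5 × (-2.4758) = -63.13 mV

-63 mV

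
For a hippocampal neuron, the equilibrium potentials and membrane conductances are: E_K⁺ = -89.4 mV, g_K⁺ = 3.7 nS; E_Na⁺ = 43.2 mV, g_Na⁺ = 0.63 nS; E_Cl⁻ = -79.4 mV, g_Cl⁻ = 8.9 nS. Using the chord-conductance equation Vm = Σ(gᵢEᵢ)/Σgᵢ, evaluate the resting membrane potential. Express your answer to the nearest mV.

-76 mV

Σ gᵢEᵢ = 3.7·(-89.4) + 0.63·(43.2) + 8.9·(-79.4) = -1010.22
Σ gᵢ = 3.7 + 0.63 + 8.9 = 13.23
Vm = -1010.22 / 13.23 = -76.36 mV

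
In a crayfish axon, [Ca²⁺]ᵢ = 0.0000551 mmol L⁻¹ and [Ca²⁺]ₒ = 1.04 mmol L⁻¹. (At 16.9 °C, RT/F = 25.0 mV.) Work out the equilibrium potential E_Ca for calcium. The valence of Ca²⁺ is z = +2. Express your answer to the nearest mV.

123 mV

E = (25.0/z) · ln([Ca²⁺]_out/[Ca²⁺]_in) with z = +2.
= (25.0/2) · ln(1.04/0.0000551) = 12.50 · ln(1.887e+04)
= 12.50 · (9.8456) = 123.07 mV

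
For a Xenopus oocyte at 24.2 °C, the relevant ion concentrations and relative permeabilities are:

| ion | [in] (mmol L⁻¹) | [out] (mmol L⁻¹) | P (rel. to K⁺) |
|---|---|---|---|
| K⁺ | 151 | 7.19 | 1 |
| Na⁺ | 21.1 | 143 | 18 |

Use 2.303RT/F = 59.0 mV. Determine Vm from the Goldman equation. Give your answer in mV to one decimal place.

40.5 mV

Vm = 59.0 · log₁₀[(Σ P·[cation]ₒ + Σ P·[anion]ᵢ) / (Σ P·[cation]ᵢ + Σ P·[anion]ₒ)]
Numerator = 1×7.19 + 18×143 = 2581
Denominator = 1×151 + 18×21.1 = 530.8
Vm = 59.0 · log₁₀(4.8628) = 59.0 × (0.6869) = 40.53 mV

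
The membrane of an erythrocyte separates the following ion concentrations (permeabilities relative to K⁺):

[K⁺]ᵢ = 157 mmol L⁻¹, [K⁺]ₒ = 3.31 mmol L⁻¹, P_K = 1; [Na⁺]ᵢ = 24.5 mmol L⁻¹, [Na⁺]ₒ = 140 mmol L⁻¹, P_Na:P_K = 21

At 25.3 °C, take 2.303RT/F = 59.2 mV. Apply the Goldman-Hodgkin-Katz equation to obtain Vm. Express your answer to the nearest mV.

Vm = 59.2 · log₁₀[(Σ P·[cation]ₒ + Σ P·[anion]ᵢ) / (Σ P·[cation]ᵢ + Σ P·[anion]ₒ)]
Numerator = 1×3.31 + 21×140 = 2943
Denominator = 1×157 + 21×24.5 = 671.5
Vm = 59.2 · log₁₀(4.3832) = 59.2 × (0.6418) = 37.99 mV

38 mV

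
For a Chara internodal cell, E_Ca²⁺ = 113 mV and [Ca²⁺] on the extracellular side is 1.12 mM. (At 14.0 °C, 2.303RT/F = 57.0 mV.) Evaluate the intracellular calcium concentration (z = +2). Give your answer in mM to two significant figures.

0.00012 mM

Nernst: E = (57.0/2) · log₁₀([out]/[in]), so log₁₀([out]/[in]) = 113.0 × 2 / 57.0 = 3.9649.
[out]/[in] = 10^(3.9649) = 9224.
[in] = 1.12 / 9224 = 0.0001214 mM.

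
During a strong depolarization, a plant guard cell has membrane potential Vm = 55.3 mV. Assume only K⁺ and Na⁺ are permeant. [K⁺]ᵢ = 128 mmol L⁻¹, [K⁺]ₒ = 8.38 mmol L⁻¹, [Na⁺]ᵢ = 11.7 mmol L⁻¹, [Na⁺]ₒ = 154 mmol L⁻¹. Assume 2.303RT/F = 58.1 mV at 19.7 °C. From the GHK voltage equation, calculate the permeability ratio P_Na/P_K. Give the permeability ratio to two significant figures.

23

Let α = P_Na/P_K. GHK: Vm = 58.1·log₁₀[(Kₒ + α·Naₒ)/(Kᵢ + α·Naᵢ)].
10^(Vm/58.1) = 10^(55.3/58.1) = 8.9497
So 8.9497·(Kᵢ + α·Naᵢ) = Kₒ + α·Naₒ → α = (8.9497·128.0 − 8.38) / (154.0 − 8.9497·11.7)
α = (1146 − 8.38) / (154.0 − 104.7) = 1137/49.29 = 23.07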